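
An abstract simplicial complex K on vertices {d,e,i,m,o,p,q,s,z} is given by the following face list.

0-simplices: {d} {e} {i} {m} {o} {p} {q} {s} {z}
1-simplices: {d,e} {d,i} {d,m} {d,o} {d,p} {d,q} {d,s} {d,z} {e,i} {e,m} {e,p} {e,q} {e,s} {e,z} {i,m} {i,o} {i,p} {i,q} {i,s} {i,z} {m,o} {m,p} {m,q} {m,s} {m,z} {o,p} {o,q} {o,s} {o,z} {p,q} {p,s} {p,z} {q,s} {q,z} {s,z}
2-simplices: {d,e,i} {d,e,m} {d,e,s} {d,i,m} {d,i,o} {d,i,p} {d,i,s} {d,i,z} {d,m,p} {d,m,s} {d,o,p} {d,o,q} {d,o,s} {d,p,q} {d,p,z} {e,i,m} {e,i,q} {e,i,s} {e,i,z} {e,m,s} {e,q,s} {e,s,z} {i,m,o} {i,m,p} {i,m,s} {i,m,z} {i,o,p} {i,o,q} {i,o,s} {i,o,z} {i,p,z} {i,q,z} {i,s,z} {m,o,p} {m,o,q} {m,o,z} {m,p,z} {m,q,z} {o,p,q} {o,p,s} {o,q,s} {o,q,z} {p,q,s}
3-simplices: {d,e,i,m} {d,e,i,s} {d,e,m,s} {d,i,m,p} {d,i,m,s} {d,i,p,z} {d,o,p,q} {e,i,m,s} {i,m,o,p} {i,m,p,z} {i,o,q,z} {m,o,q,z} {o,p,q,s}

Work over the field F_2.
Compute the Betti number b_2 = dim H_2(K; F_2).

b_2=5

n_0=9 n_1=35 n_2=43 n_3=13  [Z2]
∂1: piv[de,di,dm,do,dp,dq,ds,dz] rk=8  ker:ei,em,ep,eq,es,ez,im,io,ip,iq,is,iz,mo,mp,mq,ms,mz,op,oq,os,oz,pq,ps,pz,qs,qz,sz
∂2: piv[dei,dem,des,dim,dio,dip,dis,diz,dmp,dms,dop,doq,dos,dpq,dpz,eiq,eiz,eqs,esz,imo,imz,ioq,ioz,iqz,moq,ops] rk=26  ker:eim,eis,ems,imp,ims,iop,ios,ipz,isz,mop,moz,mpz,mqz,opq,oqs,oqz,pqs
∂3: piv[deim,deis,dems,dimp,dims,dipz,dopq,imop,impz,ioqz,moqz,opqs] rk=12  ker:eims
b_2=(43−26)−12=5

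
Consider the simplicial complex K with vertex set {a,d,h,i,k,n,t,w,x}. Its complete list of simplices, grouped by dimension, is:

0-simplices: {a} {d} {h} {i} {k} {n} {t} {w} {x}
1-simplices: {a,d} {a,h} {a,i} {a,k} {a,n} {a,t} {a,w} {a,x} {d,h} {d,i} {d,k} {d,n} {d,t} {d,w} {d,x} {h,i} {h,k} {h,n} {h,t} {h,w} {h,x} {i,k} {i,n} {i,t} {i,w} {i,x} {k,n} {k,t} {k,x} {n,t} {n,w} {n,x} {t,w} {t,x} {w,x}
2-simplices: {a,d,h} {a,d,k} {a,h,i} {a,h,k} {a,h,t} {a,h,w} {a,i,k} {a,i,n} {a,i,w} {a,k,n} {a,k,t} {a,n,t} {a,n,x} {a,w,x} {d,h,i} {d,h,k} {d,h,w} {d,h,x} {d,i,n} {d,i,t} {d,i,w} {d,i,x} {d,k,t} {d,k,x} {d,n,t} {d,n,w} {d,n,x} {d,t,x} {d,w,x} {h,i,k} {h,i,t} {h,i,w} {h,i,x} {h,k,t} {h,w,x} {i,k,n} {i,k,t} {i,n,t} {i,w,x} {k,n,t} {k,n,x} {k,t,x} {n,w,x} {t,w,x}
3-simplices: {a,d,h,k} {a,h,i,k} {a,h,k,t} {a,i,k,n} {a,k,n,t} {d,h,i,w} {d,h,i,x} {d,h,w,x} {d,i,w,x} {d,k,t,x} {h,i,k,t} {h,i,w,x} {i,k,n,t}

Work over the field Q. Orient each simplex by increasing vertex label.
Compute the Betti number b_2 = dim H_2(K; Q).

n_0=9 n_1=35 n_2=44 n_3=13  [Q]
∂1: piv[ad,ah,ai,ak,an,at,aw,ax] rk=8  ker:dh,di,dk,dn,dt,dw,dx,hi,hk,hn,ht,hw,hx,ik,in,it,iw,ix,kn,kt,kx,nt,nw,nx,tw,tx,wx
∂2: piv[adh,adk,ahi,ahk,aht,ahw,aik,ain,aiw,akn,akt,ant,anx,awx,dhi,dhw,dhx,din,dit,dix,dkt,dkx,dnw,dnx,dtx,twx] rk=26  ker:dhk,diw,dnt,dwx,hik,hit,hiw,hix,hkt,hwx,ikn,ikt,int,iwx,knt,knx,ktx,nwx
∂3: piv[adhk,ahik,ahkt,aikn,aknt,dhiw,dhix,dhwx,diwx,dktx,hikt,iknt] rk=12  ker:hiwx
b_2=(44−26)−12=6

b_2=6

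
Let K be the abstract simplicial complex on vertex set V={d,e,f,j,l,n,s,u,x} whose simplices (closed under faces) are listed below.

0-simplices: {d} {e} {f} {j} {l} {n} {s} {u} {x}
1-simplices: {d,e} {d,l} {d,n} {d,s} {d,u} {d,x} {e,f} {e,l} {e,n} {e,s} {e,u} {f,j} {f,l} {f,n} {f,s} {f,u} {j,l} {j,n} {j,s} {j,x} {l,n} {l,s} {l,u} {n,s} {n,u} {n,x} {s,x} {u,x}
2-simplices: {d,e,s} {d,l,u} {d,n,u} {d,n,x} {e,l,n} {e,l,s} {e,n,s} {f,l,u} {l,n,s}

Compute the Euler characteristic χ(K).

n_0=9 n_1=28 n_2=9
χ=+9−28+9=-10

χ(K)=-10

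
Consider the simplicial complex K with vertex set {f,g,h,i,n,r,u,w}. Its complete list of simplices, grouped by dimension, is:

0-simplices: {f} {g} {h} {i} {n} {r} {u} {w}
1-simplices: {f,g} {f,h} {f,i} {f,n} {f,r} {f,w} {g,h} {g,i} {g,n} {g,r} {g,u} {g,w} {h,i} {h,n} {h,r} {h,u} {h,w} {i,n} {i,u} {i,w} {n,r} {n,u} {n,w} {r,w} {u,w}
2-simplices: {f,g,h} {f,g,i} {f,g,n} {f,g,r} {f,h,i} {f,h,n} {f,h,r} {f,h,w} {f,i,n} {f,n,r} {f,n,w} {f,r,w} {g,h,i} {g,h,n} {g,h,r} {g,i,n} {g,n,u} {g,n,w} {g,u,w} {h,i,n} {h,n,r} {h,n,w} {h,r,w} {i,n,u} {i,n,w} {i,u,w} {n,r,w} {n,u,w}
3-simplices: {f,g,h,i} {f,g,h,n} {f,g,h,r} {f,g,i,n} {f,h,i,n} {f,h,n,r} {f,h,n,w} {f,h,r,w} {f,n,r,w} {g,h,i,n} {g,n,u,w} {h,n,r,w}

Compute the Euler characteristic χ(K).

n_0=8 n_1=25 n_2=28 n_3=12
χ=+8−25+28−12=-1

χ(K)=-1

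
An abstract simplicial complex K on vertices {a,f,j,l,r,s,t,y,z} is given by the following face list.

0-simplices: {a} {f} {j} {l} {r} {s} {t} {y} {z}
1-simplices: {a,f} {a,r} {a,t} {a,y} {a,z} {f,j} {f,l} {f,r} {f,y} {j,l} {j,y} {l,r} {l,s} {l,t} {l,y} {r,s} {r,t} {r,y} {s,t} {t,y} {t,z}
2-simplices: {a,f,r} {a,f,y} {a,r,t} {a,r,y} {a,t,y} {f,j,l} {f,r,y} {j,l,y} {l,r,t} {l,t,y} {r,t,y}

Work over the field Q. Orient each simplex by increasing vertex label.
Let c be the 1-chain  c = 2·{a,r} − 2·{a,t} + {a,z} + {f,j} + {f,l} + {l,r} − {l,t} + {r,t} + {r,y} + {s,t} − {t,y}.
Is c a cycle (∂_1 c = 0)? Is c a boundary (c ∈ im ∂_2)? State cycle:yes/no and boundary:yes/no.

n_0=9 n_1=21 n_2=11  [Q]
∂1: piv[af,ar,at,ay,az,fj,fl,ls] rk=8  ker:fr,fy,jl,jy,lr,lt,ly,rs,rt,ry,st,ty,tz
∂2: piv[afr,afy,art,ary,aty,fjl,jly,lrt,lty] rk=9  ker:fry,rty
∂1c = −{a} − 2·{f} + {j} + {l} + {r} − {s} + {z}

cycle:no boundary:no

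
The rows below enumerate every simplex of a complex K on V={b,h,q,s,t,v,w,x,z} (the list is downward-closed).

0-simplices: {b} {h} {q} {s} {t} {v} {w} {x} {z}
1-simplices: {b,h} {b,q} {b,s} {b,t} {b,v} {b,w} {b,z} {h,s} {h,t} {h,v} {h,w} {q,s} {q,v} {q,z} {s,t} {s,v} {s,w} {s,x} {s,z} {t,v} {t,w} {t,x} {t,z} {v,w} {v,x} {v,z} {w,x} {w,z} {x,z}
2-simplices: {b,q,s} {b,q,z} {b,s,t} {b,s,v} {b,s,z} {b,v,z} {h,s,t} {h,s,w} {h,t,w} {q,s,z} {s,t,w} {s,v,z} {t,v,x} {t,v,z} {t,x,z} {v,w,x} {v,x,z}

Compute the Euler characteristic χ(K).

n_0=9 n_1=29 n_2=17
χ=+9−29+17=-3

χ(K)=-3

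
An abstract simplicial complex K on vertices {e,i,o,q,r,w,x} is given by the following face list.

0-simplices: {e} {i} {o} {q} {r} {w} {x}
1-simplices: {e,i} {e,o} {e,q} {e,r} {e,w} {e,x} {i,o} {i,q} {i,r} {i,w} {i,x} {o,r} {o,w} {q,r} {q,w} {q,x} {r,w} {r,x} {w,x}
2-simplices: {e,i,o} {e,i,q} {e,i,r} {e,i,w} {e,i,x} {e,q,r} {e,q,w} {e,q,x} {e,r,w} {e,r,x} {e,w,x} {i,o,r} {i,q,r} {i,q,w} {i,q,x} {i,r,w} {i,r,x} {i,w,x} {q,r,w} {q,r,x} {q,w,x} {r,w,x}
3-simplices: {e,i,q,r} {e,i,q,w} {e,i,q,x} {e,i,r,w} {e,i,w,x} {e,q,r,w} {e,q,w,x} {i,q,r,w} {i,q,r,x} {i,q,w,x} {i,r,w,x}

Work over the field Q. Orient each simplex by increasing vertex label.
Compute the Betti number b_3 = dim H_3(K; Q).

b_3=2

n_0=7 n_1=19 n_2=22 n_3=11  [Q]
∂1: piv[ei,eo,eq,er,ew,ex] rk=6  ker:io,iq,ir,iw,ix,or,ow,qr,qw,qx,rw,rx,wx
∂2: piv[eio,eiq,eir,eiw,eix,eqr,eqw,eqx,erw,erx,ewx,ior] rk=12  ker:iqr,iqw,iqx,irw,irx,iwx,qrw,qrx,qwx,rwx
∂3: piv[eiqr,eiqw,eiqx,eirw,eiwx,eqrw,eqwx,iqrx,irwx] rk=9  ker:iqrw,iqwx
b_3=(11−9)−0=2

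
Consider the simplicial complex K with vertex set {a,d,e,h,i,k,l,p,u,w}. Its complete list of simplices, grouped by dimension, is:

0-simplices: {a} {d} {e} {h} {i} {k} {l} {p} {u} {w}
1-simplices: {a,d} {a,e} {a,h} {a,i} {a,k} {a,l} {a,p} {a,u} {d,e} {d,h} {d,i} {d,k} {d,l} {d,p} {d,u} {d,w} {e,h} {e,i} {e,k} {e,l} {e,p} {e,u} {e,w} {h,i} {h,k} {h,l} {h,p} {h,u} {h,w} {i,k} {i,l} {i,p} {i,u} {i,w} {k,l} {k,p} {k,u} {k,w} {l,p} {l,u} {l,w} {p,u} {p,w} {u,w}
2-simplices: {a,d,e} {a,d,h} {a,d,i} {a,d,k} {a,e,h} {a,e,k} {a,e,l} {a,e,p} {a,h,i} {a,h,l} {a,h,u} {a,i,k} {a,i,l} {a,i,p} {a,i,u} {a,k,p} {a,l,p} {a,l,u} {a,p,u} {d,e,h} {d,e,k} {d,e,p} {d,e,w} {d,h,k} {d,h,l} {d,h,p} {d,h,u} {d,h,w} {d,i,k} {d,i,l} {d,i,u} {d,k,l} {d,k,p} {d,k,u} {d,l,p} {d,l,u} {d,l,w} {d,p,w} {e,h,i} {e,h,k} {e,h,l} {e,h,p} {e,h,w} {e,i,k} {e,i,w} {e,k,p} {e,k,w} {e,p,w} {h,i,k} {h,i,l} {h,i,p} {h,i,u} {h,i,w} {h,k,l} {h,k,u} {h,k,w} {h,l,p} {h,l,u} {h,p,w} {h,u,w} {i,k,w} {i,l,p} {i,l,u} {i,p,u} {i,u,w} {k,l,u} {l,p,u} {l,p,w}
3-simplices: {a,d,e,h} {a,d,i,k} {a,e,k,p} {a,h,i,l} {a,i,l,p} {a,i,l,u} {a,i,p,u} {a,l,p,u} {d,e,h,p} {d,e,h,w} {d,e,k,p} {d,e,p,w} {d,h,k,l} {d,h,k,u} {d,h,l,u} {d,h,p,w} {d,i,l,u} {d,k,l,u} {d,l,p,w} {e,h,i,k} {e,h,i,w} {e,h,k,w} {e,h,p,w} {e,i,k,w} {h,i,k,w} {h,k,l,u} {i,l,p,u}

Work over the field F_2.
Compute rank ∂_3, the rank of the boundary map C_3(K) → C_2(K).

rank∂_3=23

n_0=10 n_1=44 n_2=68 n_3=27  [Z2]
∂1: piv[ad,ae,ah,ai,ak,al,ap,au,dw] rk=9  ker:de,dh,di,dk,dl,dp,du,eh,ei,ek,el,ep,eu,ew,hi,hk,hl,hp,hu,hw,ik,il,ip,iu,iw,kl,kp,ku,kw,lp,lu,lw,pu,pw,uw
∂2: piv[ade,adh,adi,adk,aeh,aek,ael,aep,ahi,ahl,ahu,aik,ail,aip,aiu,akp,alp,alu,apu,dep,dew,dhk,dhl,dhp,dhu,dhw,dkl,dku,dlw,dpw,ehi,eiw,ekw,huw] rk=34  ker:deh,dek,dik,dil,diu,dkp,dlp,dlu,ehk,ehl,ehp,ehw,eik,ekp,epw,hik,hil,hip,hiu,hiw,hkl,hku,hkw,hlp,hlu,hpw,ikw,ilp,ilu,ipu,iuw,klu,lpu,lpw
∂3: piv[adeh,adik,aekp,ahil,ailp,ailu,aipu,alpu,dehp,dehw,dekp,depw,dhkl,dhku,dhlu,dhpw,dilu,dklu,dlpw,ehik,ehiw,ehkw,eikw] rk=23  ker:ehpw,hikw,hklu,ilpu
rk∂_3=23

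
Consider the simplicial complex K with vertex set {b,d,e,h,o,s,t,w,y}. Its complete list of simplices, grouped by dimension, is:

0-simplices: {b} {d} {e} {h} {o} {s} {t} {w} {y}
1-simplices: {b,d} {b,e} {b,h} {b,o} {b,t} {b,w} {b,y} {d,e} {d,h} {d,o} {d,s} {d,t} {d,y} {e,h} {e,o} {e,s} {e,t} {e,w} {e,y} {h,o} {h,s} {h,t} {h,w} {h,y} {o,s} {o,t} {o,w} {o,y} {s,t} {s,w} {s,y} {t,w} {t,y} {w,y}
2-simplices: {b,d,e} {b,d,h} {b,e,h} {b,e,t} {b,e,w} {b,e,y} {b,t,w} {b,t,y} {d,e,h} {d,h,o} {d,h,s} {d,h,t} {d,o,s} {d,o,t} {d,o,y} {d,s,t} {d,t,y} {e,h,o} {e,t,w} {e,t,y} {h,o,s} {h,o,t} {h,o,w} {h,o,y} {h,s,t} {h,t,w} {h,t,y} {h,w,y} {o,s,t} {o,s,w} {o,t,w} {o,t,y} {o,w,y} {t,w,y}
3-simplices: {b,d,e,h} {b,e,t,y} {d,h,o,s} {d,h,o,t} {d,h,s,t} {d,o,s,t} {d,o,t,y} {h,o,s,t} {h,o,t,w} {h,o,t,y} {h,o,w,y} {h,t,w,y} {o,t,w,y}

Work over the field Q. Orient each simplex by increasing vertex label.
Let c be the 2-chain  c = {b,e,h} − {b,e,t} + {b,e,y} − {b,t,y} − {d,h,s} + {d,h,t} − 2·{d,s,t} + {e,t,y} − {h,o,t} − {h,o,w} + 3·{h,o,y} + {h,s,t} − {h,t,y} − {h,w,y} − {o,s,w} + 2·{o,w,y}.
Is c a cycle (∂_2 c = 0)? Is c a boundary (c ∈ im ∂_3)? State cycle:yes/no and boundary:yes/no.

n_0=9 n_1=34 n_2=34 n_3=13  [Q]
∂1: piv[bd,be,bh,bo,bt,bw,by,ds] rk=8  ker:de,dh,do,dt,dy,eh,eo,es,et,ew,ey,ho,hs,ht,hw,hy,os,ot,ow,oy,st,sw,sy,tw,ty,wy
∂2: piv[bde,bdh,beh,bet,bew,bey,btw,bty,dho,dhs,dht,dos,dot,doy,dst,dty,eho,how,hoy,htw,hwy,osw] rk=22  ker:deh,etw,ety,hos,hot,hst,hty,ost,otw,oty,owy,twy
∂3: piv[bdeh,bety,dhos,dhot,dhst,dost,doty,hotw,hoty,howy,htwy] rk=11  ker:host,otwy
∂2c = {b,e} − {b,h} − {d,s} + {d,t} + {e,h} + {h,o} − {h,y} − {o,s} − {o,t} + 2·{o,w} + {o,y} − {s,t} − {s,w} − {t,y} + {w,y}

cycle:no boundary:no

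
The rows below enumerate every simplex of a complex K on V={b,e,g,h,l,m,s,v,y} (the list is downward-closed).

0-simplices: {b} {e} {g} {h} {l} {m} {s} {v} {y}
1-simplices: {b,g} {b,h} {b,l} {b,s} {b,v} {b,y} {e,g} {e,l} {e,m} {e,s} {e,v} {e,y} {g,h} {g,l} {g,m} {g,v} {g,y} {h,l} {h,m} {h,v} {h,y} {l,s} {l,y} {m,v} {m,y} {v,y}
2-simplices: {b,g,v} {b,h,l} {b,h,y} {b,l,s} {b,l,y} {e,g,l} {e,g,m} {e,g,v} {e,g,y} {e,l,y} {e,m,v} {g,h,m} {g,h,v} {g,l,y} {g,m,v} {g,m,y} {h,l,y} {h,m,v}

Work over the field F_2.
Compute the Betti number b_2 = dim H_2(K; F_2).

n_0=9 n_1=26 n_2=18  [Z2]
∂1: piv[bg,bh,bl,bs,bv,by,eg,em] rk=8  ker:el,es,ev,ey,gh,gl,gm,gv,gy,hl,hm,hv,hy,ls,ly,mv,my,vy
∂2: piv[bgv,bhl,bhy,bls,bly,egl,egm,egv,egy,ely,emv,ghm,ghv,gmy] rk=14  ker:gly,gmv,hly,hmv
b_2=(18−14)−0=4

b_2=4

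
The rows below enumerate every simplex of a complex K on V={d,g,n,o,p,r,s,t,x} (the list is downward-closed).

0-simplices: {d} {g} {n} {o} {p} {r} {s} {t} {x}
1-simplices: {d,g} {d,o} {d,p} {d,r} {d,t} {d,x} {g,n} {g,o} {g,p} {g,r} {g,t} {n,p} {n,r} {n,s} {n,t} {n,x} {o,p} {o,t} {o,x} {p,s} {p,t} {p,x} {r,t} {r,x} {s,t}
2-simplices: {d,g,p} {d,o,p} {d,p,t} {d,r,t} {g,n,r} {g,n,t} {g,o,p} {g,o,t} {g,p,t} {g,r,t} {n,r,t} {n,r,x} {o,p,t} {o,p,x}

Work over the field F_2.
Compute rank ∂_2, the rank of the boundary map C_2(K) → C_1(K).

rank∂_2=12

n_0=9 n_1=25 n_2=14  [Z2]
∂1: piv[dg,do,dp,dr,dt,dx,gn,ns] rk=8  ker:go,gp,gr,gt,np,nr,nt,nx,op,ot,ox,ps,pt,px,rt,rx,st
∂2: piv[dgp,dop,dpt,drt,gnr,gnt,gop,got,gpt,grt,nrx,opx] rk=12  ker:nrt,opt
rk∂_2=12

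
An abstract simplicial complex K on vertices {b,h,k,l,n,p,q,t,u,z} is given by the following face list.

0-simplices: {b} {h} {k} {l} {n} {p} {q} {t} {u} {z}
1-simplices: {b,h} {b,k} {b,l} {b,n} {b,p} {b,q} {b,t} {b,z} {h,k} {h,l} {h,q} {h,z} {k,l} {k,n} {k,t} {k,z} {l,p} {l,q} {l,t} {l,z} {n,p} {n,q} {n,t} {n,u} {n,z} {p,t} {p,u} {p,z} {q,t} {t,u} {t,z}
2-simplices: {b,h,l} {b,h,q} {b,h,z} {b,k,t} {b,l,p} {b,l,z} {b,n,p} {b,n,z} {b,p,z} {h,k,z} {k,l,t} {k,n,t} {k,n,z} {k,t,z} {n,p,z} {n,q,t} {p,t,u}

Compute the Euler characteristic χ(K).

χ(K)=-4

n_0=10 n_1=31 n_2=17
χ=+10−31+17=-4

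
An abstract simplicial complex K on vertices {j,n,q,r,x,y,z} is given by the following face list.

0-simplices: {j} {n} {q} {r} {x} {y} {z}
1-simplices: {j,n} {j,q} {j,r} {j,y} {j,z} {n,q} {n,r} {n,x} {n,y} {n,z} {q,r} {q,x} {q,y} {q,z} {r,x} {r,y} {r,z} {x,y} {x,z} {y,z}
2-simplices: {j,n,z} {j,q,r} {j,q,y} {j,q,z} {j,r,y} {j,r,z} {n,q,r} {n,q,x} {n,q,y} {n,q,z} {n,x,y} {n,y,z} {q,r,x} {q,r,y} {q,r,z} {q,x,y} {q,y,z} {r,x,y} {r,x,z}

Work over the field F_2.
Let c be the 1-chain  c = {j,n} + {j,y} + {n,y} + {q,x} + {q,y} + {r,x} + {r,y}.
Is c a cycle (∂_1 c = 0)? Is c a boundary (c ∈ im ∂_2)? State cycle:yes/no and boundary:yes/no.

cycle:yes boundary:yes

n_0=7 n_1=20 n_2=19  [Z2]
∂1: piv[jn,jq,jr,jy,jz,nx] rk=6  ker:nq,nr,ny,nz,qr,qx,qy,qz,rx,ry,rz,xy,xz,yz
∂2: piv[jnz,jqr,jqy,jqz,jry,jrz,nqr,nqx,nqy,nqz,nxy,nyz,qrx,rxz] rk=14  ker:qry,qrz,qxy,qyz,rxy
∂1c = 0
c vs im∂2: reduces to 0 ⇒ boundary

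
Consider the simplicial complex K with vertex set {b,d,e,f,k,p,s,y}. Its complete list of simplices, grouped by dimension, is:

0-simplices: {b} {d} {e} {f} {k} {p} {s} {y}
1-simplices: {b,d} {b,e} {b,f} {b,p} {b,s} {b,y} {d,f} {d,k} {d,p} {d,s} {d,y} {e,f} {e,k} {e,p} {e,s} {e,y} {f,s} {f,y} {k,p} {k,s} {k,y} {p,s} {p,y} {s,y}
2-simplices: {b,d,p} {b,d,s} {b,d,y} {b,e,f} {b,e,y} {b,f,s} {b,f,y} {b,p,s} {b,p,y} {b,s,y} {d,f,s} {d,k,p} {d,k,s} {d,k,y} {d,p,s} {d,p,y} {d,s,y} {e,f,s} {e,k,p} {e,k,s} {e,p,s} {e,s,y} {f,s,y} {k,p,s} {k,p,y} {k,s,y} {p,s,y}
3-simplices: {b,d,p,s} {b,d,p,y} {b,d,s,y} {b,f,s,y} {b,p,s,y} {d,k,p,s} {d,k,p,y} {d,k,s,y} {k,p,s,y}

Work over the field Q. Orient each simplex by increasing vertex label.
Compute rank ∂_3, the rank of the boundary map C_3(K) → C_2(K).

rank∂_3=8

n_0=8 n_1=24 n_2=27 n_3=9  [Q]
∂1: piv[bd,be,bf,bp,bs,by,dk] rk=7  ker:df,dp,ds,dy,ef,ek,ep,es,ey,fs,fy,kp,ks,ky,ps,py,sy
∂2: piv[bdp,bds,bdy,bef,bey,bfs,bfy,bps,bpy,bsy,dfs,dkp,dks,dky,efs,ekp,eks] rk=17  ker:dps,dpy,dsy,eps,esy,fsy,kps,kpy,ksy,psy
∂3: piv[bdps,bdpy,bdsy,bfsy,bpsy,dkps,dkpy,dksy] rk=8  ker:kpsy
rk∂_3=8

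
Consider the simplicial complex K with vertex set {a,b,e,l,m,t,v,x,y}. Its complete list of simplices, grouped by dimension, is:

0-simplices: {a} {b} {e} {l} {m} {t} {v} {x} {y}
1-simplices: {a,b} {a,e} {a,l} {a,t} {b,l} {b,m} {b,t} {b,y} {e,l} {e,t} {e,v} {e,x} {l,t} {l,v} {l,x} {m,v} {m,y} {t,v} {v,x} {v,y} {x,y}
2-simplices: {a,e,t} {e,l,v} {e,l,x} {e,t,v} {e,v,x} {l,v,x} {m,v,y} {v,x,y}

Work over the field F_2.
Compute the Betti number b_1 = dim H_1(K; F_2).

n_0=9 n_1=21 n_2=8  [Z2]
∂1: piv[ab,ae,al,at,bm,by,ev,ex] rk=8  ker:bl,bt,el,et,lt,lv,lx,mv,my,tv,vx,vy,xy
∂2: piv[aet,elv,elx,etv,evx,mvy,vxy] rk=7  ker:lvx
b_1=(21−8)−7=6

b_1=6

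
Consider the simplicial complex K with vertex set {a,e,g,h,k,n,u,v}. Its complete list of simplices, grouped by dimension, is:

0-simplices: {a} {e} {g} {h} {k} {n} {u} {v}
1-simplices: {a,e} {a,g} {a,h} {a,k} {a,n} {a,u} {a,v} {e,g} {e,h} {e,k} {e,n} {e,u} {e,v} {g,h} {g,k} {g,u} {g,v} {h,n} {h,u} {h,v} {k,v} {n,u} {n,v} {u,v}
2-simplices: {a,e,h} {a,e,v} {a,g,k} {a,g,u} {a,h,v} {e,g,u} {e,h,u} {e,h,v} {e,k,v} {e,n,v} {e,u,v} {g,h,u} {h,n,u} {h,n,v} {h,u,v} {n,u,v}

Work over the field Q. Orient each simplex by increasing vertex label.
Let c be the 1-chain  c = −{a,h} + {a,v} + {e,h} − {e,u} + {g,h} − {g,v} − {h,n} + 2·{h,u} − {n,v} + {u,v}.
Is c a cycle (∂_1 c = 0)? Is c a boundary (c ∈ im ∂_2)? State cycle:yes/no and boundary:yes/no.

cycle:yes boundary:no

n_0=8 n_1=24 n_2=16  [Q]
∂1: piv[ae,ag,ah,ak,an,au,av] rk=7  ker:eg,eh,ek,en,eu,ev,gh,gk,gu,gv,hn,hu,hv,kv,nu,nv,uv
∂2: piv[aeh,aev,agk,agu,ahv,egu,ehu,ekv,env,euv,ghu,hnu,hnv] rk=13  ker:ehv,huv,nuv
∂1c = 0
c vs im∂2: residual ≠ 0 ⇒ not boundary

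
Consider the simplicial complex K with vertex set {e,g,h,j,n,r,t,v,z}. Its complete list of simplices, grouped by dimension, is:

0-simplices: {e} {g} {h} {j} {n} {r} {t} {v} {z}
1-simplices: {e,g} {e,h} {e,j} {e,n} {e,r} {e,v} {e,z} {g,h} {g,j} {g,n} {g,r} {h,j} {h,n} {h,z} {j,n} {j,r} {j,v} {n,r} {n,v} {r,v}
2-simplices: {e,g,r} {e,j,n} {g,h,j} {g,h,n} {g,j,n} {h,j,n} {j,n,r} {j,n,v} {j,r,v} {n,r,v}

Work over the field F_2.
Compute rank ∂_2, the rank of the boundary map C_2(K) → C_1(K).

n_0=9 n_1=20 n_2=10  [Z2]
∂1: piv[eg,eh,ej,en,er,ev,ez] rk=7  ker:gh,gj,gn,gr,hj,hn,hz,jn,jr,jv,nr,nv,rv
∂2: piv[egr,ejn,ghj,ghn,gjn,jnr,jnv,jrv] rk=8  ker:hjn,nrv
rk∂_2=8

rank∂_2=8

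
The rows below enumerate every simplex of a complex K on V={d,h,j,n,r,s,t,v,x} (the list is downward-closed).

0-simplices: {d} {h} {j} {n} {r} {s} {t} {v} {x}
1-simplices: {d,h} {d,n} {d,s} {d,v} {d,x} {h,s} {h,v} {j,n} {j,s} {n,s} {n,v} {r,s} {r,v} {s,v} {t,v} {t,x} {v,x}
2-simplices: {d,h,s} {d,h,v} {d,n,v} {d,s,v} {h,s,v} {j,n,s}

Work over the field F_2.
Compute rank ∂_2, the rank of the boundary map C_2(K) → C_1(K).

rank∂_2=5

n_0=9 n_1=17 n_2=6  [Z2]
∂1: piv[dh,dn,ds,dv,dx,jn,rs,tv] rk=8  ker:hs,hv,js,ns,nv,rv,sv,tx,vx
∂2: piv[dhs,dhv,dnv,dsv,jns] rk=5  ker:hsv
rk∂_2=5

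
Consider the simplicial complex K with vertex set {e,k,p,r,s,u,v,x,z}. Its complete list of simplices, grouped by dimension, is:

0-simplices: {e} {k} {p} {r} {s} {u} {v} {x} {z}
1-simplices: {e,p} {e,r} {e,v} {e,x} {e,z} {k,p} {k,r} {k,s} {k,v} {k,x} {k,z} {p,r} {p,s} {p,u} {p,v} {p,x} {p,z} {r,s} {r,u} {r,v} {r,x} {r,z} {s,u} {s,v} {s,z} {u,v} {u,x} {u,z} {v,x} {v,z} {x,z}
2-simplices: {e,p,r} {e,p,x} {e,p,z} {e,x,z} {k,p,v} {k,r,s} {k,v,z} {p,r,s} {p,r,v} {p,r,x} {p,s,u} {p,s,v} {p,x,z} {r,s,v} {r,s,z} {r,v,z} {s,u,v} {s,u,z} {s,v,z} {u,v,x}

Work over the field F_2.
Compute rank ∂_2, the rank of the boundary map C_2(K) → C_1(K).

n_0=9 n_1=31 n_2=20  [Z2]
∂1: piv[ep,er,ev,ex,ez,kp,ks,pu] rk=8  ker:kr,kv,kx,kz,pr,ps,pv,px,pz,rs,ru,rv,rx,rz,su,sv,sz,uv,ux,uz,vx,vz,xz
∂2: piv[epr,epx,epz,exz,kpv,krs,kvz,prs,prv,prx,psu,psv,rsz,rvz,suv,suz,uvx] rk=17  ker:pxz,rsv,svz
rk∂_2=17

rank∂_2=17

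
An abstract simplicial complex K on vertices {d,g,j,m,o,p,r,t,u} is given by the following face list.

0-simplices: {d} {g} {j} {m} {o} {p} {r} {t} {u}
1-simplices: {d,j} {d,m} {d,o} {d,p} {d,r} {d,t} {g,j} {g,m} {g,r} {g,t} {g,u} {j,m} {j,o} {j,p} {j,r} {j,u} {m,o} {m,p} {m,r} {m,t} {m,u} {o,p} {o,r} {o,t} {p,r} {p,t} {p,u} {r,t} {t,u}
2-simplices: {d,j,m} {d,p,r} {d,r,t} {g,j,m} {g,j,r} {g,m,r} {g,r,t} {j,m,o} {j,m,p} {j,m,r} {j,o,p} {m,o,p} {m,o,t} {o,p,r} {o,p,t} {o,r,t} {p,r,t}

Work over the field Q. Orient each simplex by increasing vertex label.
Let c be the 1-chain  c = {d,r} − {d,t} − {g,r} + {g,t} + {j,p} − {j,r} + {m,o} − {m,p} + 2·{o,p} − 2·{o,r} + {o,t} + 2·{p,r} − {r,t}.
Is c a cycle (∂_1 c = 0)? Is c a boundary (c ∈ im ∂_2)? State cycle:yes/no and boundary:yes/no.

n_0=9 n_1=29 n_2=17  [Q]
∂1: piv[dj,dm,do,dp,dr,dt,gj,gu] rk=8  ker:gm,gr,gt,jm,jo,jp,jr,ju,mo,mp,mr,mt,mu,op,or,ot,pr,pt,pu,rt,tu
∂2: piv[djm,dpr,drt,gjm,gjr,gmr,grt,jmo,jmp,jop,mot,opr,opt,ort] rk=14  ker:jmr,mop,prt
∂1c = 0
c vs im∂2: residual ≠ 0 ⇒ not boundary

cycle:yes boundary:no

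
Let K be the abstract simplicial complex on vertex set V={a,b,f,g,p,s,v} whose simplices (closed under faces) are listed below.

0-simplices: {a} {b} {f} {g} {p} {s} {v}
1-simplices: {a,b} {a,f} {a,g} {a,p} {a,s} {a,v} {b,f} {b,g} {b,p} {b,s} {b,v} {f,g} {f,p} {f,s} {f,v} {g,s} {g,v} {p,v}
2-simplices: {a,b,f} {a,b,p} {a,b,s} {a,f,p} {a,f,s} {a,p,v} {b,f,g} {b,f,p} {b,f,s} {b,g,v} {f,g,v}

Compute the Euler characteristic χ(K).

χ(K)=0

n_0=7 n_1=18 n_2=11
χ=+7−18+11=0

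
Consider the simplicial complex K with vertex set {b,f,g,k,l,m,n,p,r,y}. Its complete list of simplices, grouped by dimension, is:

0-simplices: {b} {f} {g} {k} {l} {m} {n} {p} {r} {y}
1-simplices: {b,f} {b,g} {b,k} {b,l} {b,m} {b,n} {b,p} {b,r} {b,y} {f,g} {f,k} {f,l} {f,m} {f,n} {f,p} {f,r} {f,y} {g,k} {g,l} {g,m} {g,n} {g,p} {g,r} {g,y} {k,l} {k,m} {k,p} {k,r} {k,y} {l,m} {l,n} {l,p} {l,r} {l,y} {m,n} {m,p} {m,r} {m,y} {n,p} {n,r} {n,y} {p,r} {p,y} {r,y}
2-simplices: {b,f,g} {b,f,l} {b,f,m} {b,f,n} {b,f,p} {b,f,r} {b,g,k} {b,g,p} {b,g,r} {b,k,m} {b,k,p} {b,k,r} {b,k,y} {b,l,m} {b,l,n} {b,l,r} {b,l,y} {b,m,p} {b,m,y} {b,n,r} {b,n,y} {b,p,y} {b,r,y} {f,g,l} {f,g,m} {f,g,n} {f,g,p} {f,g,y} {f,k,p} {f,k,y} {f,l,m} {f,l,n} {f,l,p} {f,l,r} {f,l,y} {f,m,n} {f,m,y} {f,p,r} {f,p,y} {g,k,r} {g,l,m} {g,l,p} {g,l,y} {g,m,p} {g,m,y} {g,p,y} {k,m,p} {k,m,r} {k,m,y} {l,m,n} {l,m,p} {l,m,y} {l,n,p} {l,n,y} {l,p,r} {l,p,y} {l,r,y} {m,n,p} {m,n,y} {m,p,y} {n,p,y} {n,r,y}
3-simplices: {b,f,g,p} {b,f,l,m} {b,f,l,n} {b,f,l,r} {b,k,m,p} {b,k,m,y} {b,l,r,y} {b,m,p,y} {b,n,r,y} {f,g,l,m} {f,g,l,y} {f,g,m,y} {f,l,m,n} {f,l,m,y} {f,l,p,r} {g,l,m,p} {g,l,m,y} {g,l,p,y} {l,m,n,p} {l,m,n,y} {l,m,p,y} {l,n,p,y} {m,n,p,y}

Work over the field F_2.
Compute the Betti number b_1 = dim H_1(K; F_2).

b_1=1

n_0=10 n_1=44 n_2=62 n_3=23  [Z2]
∂1: piv[bf,bg,bk,bl,bm,bn,bp,br,by] rk=9  ker:fg,fk,fl,fm,fn,fp,fr,fy,gk,gl,gm,gn,gp,gr,gy,kl,km,kp,kr,ky,lm,ln,lp,lr,ly,mn,mp,mr,my,np,nr,ny,pr,py,ry
∂2: piv[bfg,bfl,bfm,bfn,bfp,bfr,bgk,bgp,bgr,bkm,bkp,bkr,bky,blm,bln,blr,bly,bmp,bmy,bnr,bny,bpy,bry,fgl,fgm,fgn,fgy,fkp,fky,flp,fmn,fpr,kmr,lnp] rk=34  ker:fgp,flm,fln,flr,fly,fmy,fpy,gkr,glm,glp,gly,gmp,gmy,gpy,kmp,kmy,lmn,lmp,lmy,lny,lpr,lpy,lry,mnp,mny,mpy,npy,nry
∂3: piv[bfgp,bflm,bfln,bflr,bkmp,bkmy,blry,bmpy,bnry,fglm,fgly,fgmy,flmn,flmy,flpr,glmp,glpy,lmnp,lmny,lmpy,lnpy] rk=21  ker:glmy,mnpy
b_1=(44−9)−34=1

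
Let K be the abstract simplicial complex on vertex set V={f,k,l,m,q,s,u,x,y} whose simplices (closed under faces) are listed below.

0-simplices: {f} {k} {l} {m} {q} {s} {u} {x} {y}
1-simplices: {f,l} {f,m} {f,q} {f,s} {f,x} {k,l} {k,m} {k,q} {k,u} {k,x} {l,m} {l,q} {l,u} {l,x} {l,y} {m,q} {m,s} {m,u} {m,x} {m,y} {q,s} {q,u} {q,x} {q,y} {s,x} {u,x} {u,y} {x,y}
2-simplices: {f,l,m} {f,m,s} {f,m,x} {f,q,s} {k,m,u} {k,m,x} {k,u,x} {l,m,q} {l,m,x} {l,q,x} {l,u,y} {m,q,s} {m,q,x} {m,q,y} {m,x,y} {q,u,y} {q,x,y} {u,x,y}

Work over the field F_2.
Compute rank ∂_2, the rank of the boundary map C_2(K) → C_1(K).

rank∂_2=16

n_0=9 n_1=28 n_2=18  [Z2]
∂1: piv[fl,fm,fq,fs,fx,kl,ku,ly] rk=8  ker:km,kq,kx,lm,lq,lu,lx,mq,ms,mu,mx,my,qs,qu,qx,qy,sx,ux,uy,xy
∂2: piv[flm,fms,fmx,fqs,kmu,kmx,kux,lmq,lmx,lqx,luy,mqs,mqy,mxy,quy,uxy] rk=16  ker:mqx,qxy
rk∂_2=16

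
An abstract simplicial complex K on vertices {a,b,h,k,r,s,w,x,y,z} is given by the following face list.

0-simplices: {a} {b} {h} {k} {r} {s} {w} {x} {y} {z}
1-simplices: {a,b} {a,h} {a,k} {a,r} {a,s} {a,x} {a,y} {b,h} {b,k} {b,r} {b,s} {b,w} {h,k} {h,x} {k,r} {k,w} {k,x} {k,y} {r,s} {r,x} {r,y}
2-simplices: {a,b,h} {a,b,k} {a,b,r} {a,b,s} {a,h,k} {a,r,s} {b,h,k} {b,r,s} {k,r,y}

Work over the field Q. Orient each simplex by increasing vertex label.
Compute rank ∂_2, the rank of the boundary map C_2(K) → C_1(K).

n_0=10 n_1=21 n_2=9  [Q]
∂1: piv[ab,ah,ak,ar,as,ax,ay,bw] rk=8  ker:bh,bk,br,bs,hk,hx,kr,kw,kx,ky,rs,rx,ry
∂2: piv[abh,abk,abr,abs,ahk,ars,kry] rk=7  ker:bhk,brs
rk∂_2=7

rank∂_2=7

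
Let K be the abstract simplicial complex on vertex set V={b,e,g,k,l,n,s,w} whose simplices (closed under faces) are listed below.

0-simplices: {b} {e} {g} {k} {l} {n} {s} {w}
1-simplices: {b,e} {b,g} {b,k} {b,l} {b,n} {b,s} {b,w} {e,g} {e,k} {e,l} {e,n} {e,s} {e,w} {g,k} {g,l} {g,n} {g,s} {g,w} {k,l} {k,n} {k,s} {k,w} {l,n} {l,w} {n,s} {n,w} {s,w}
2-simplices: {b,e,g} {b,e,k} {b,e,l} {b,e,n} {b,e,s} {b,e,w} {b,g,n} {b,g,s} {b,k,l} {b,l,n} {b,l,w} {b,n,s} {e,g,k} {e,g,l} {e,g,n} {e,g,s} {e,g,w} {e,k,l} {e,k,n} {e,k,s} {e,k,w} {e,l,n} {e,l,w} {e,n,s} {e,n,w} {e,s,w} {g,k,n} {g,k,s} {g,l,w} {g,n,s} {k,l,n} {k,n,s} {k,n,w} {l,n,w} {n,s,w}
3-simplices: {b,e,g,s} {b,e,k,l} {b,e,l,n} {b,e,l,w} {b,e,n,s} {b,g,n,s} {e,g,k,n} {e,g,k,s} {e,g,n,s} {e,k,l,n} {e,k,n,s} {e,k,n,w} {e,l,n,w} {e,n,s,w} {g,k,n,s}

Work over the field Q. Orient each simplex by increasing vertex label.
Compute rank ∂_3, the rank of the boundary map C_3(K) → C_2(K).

n_0=8 n_1=27 n_2=35 n_3=15  [Q]
∂1: piv[be,bg,bk,bl,bn,bs,bw] rk=7  ker:eg,ek,el,en,es,ew,gk,gl,gn,gs,gw,kl,kn,ks,kw,ln,lw,ns,nw,sw
∂2: piv[beg,bek,bel,ben,bes,bew,bgn,bgs,bkl,bln,blw,bns,egk,egl,egw,ekn,eks,ekw,enw,esw] rk=20  ker:egn,egs,ekl,eln,elw,ens,gkn,gks,glw,gns,kln,kns,knw,lnw,nsw
∂3: piv[begs,bekl,beln,belw,bens,bgns,egkn,egks,egns,ekln,ekns,eknw,elnw,ensw] rk=14  ker:gkns
rk∂_3=14

rank∂_3=14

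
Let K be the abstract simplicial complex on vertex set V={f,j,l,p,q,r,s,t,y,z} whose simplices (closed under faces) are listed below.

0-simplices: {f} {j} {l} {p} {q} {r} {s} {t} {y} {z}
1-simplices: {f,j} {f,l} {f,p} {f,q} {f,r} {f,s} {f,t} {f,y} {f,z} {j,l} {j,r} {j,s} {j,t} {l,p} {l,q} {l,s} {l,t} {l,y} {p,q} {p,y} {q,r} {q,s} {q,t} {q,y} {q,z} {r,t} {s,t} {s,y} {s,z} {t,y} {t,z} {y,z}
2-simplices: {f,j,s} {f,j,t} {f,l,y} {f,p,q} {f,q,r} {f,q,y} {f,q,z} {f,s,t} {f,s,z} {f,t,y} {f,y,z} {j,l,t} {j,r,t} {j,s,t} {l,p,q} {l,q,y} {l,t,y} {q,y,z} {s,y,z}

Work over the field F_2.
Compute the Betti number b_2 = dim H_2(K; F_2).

b_2=2

n_0=10 n_1=32 n_2=19  [Z2]
∂1: piv[fj,fl,fp,fq,fr,fs,ft,fy,fz] rk=9  ker:jl,jr,js,jt,lp,lq,ls,lt,ly,pq,py,qr,qs,qt,qy,qz,rt,st,sy,sz,ty,tz,yz
∂2: piv[fjs,fjt,fly,fpq,fqr,fqy,fqz,fst,fsz,fty,fyz,jlt,jrt,lpq,lqy,lty,syz] rk=17  ker:jst,qyz
b_2=(19−17)−0=2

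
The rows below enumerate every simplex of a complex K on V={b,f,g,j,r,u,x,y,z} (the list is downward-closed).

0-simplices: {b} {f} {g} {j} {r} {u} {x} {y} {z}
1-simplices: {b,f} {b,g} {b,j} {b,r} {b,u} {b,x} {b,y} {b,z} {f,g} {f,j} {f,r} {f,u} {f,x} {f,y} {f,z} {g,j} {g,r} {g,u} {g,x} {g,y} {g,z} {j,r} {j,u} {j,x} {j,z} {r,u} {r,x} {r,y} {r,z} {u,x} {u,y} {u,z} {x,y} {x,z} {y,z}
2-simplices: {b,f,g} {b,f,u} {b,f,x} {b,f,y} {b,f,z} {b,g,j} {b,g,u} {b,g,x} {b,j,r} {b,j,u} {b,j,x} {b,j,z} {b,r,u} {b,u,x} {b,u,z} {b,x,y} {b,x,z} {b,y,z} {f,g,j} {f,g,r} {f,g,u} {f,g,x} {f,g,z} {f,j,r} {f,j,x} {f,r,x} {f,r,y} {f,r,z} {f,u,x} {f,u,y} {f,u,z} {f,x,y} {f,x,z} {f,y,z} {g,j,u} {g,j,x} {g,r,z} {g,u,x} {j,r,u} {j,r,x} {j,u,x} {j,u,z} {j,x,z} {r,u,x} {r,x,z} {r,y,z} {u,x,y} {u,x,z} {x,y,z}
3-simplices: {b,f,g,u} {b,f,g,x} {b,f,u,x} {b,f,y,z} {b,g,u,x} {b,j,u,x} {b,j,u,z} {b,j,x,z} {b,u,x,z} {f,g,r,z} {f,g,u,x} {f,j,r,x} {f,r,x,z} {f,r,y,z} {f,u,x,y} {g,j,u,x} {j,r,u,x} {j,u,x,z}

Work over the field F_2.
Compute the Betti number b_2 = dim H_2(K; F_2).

b_2=7

n_0=9 n_1=35 n_2=49 n_3=18  [Z2]
∂1: piv[bf,bg,bj,br,bu,bx,by,bz] rk=8  ker:fg,fj,fr,fu,fx,fy,fz,gj,gr,gu,gx,gy,gz,jr,ju,jx,jz,ru,rx,ry,rz,ux,uy,uz,xy,xz,yz
∂2: piv[bfg,bfu,bfx,bfy,bfz,bgj,bgu,bgx,bjr,bju,bjx,bjz,bru,bux,buz,bxy,bxz,byz,fgj,fgr,fgz,fjr,frx,fry,frz,fuy] rk=26  ker:fgu,fgx,fjx,fux,fuz,fxy,fxz,fyz,gju,gjx,grz,gux,jru,jrx,jux,juz,jxz,rux,rxz,ryz,uxy,uxz,xyz
∂3: piv[bfgu,bfgx,bfux,bfyz,bgux,bjux,bjuz,bjxz,buxz,fgrz,fjrx,frxz,fryz,fuxy,gjux,jrux] rk=16  ker:fgux,juxz
b_2=(49−26)−16=7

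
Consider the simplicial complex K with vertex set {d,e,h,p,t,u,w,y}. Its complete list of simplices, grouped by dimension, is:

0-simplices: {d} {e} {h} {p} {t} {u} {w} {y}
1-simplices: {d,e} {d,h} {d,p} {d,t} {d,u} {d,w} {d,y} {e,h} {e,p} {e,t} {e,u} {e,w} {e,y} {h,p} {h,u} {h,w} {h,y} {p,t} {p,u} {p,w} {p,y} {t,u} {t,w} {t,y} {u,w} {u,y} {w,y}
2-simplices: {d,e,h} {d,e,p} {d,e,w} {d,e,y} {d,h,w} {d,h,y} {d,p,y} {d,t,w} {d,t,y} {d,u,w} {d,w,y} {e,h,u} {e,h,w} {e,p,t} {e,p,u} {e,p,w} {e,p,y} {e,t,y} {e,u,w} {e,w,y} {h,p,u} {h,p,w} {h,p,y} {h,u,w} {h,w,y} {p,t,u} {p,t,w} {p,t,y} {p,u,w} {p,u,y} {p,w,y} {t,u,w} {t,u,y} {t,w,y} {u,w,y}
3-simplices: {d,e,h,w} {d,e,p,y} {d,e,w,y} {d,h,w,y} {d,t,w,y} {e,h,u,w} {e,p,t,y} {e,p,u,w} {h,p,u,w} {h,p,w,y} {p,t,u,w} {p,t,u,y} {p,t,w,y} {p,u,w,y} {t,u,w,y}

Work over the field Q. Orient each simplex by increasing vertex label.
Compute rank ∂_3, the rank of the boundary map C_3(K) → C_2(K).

rank∂_3=14

n_0=8 n_1=27 n_2=35 n_3=15  [Q]
∂1: piv[de,dh,dp,dt,du,dw,dy] rk=7  ker:eh,ep,et,eu,ew,ey,hp,hu,hw,hy,pt,pu,pw,py,tu,tw,ty,uw,uy,wy
∂2: piv[deh,dep,dew,dey,dhw,dhy,dpy,dtw,dty,duw,dwy,ehu,ept,epu,epw,ety,euw,hpu,ptu,puy] rk=20  ker:ehw,epy,ewy,hpw,hpy,huw,hwy,ptw,pty,puw,pwy,tuw,tuy,twy,uwy
∂3: piv[dehw,depy,dewy,dhwy,dtwy,ehuw,epty,epuw,hpuw,hpwy,ptuw,ptuy,ptwy,puwy] rk=14  ker:tuwy
rk∂_3=14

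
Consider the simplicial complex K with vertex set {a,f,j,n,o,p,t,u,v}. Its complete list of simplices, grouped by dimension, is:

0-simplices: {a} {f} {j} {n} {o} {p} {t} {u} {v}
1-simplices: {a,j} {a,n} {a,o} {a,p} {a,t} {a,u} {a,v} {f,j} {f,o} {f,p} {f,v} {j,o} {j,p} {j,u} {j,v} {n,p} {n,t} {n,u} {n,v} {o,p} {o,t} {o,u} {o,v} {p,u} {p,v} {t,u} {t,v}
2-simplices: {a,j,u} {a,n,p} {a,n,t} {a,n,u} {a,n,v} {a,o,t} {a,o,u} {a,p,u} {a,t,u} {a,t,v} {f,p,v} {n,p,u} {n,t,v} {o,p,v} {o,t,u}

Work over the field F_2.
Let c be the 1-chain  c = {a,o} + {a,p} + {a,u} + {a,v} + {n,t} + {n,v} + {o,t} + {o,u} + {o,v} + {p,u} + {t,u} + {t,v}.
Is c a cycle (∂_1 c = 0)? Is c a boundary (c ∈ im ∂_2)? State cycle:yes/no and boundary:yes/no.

n_0=9 n_1=27 n_2=15  [Z2]
∂1: piv[aj,an,ao,ap,at,au,av,fj] rk=8  ker:fo,fp,fv,jo,jp,ju,jv,np,nt,nu,nv,op,ot,ou,ov,pu,pv,tu,tv
∂2: piv[aju,anp,ant,anu,anv,aot,aou,apu,atu,atv,fpv,opv] rk=12  ker:npu,ntv,otu
∂1c = 0
c vs im∂2: residual ≠ 0 ⇒ not boundary

cycle:yes boundary:no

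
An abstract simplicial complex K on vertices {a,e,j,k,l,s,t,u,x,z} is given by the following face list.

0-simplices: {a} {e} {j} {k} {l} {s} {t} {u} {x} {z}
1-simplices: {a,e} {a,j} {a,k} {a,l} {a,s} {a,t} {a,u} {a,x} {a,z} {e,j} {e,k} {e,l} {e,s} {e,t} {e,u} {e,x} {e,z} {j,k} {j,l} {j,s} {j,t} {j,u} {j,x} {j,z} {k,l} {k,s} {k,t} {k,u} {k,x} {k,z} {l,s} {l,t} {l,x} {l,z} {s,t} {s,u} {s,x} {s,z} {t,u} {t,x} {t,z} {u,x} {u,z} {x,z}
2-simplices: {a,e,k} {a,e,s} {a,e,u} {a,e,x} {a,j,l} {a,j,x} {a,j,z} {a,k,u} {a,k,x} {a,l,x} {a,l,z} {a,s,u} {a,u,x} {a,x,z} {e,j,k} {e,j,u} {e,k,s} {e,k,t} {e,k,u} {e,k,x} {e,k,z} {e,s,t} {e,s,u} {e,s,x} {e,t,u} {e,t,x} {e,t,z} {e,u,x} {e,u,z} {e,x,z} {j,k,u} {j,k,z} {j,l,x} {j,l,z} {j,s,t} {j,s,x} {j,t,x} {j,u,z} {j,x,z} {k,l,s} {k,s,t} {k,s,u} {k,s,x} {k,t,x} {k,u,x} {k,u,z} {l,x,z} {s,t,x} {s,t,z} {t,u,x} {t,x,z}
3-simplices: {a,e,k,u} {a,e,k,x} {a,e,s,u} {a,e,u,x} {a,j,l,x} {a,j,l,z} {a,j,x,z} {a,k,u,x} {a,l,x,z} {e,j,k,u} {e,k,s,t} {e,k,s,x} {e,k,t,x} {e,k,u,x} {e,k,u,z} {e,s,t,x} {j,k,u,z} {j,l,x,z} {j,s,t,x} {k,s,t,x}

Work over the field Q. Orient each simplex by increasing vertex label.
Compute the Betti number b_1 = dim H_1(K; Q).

b_1=4

n_0=10 n_1=44 n_2=51 n_3=20  [Q]
∂1: piv[ae,aj,ak,al,as,at,au,ax,az] rk=9  ker:ej,ek,el,es,et,eu,ex,ez,jk,jl,js,jt,ju,jx,jz,kl,ks,kt,ku,kx,kz,ls,lt,lx,lz,st,su,sx,sz,tu,tx,tz,ux,uz,xz
∂2: piv[aek,aes,aeu,aex,ajl,ajx,ajz,aku,akx,alx,alz,asu,aux,axz,ejk,eju,eks,ekt,ekz,est,esx,etu,etx,etz,euz,exz,jkz,jst,jsx,kls,stz] rk=31  ker:eku,ekx,esu,eux,jku,jlx,jlz,jtx,juz,jxz,kst,ksu,ksx,ktx,kux,kuz,lxz,stx,tux,txz
∂3: piv[aeku,aekx,aesu,aeux,ajlx,ajlz,ajxz,akux,alxz,ejku,ekst,eksx,ektx,ekuz,estx,jkuz,jstx] rk=17  ker:ekux,jlxz,kstx
b_1=(44−9)−31=4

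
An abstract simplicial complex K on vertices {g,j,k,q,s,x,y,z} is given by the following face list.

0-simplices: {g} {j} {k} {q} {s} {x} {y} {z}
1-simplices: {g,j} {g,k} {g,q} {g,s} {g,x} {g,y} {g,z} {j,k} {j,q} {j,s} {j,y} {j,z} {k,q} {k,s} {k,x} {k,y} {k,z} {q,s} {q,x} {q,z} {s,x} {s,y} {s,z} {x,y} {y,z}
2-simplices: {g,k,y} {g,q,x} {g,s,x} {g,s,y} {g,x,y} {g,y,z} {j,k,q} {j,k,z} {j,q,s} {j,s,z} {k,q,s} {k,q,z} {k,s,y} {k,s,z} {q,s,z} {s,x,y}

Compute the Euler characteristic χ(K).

χ(K)=-1

n_0=8 n_1=25 n_2=16
χ=+8−25+16=-1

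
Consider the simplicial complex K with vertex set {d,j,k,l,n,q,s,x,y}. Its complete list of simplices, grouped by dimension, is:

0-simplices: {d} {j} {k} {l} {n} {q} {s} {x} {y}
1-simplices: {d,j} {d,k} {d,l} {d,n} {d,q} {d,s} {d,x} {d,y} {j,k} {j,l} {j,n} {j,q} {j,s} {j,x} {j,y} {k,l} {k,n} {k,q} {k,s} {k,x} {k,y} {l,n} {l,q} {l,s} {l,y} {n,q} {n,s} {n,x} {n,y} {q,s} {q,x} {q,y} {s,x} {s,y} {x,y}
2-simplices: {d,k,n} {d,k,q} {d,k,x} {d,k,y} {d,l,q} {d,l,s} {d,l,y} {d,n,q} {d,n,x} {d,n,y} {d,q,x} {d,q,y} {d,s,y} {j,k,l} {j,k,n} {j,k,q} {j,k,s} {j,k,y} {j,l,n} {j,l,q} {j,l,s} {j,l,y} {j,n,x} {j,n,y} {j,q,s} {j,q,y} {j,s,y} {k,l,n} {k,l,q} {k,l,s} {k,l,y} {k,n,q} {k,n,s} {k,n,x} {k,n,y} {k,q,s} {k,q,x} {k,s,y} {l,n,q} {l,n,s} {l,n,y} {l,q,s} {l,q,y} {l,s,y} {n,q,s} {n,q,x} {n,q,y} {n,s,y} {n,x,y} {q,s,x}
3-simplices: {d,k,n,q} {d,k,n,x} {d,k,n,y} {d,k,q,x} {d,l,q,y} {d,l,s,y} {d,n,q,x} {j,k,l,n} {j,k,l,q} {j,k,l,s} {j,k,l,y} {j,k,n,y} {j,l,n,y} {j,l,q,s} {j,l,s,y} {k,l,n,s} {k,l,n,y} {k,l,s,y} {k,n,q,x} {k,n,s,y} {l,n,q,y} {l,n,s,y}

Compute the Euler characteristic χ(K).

χ(K)=2

n_0=9 n_1=35 n_2=50 n_3=22
χ=+9−35+50−22=2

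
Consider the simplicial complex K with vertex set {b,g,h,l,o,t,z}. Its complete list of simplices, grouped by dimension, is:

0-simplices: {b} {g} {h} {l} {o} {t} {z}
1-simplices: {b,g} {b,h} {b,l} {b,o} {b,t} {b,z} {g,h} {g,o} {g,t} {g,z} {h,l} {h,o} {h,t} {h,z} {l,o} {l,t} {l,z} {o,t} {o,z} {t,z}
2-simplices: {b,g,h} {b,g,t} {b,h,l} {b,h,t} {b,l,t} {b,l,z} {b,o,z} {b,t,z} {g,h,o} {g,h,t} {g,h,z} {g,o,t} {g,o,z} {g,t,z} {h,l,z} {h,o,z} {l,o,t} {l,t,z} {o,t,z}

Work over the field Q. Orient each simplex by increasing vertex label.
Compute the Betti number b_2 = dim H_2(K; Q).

n_0=7 n_1=20 n_2=19  [Q]
∂1: piv[bg,bh,bl,bo,bt,bz] rk=6  ker:gh,go,gt,gz,hl,ho,ht,hz,lo,lt,lz,ot,oz,tz
∂2: piv[bgh,bgt,bhl,bht,blt,blz,boz,btz,gho,ghz,got,goz,gtz,lot] rk=14  ker:ght,hlz,hoz,ltz,otz
b_2=(19−14)−0=5

b_2=5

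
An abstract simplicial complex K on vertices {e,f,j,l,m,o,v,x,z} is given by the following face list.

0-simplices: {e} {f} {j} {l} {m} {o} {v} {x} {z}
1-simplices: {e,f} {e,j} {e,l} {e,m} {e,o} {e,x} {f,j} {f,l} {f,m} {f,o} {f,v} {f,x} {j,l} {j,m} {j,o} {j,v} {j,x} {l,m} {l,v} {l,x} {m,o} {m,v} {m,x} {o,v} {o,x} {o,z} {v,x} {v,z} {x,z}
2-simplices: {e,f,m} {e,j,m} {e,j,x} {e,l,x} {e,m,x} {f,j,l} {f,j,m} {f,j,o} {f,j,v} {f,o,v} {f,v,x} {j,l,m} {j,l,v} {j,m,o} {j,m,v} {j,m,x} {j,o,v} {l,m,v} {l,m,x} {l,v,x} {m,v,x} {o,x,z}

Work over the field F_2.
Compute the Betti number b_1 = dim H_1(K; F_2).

b_1=3

n_0=9 n_1=29 n_2=22  [Z2]
∂1: piv[ef,ej,el,em,eo,ex,fv,oz] rk=8  ker:fj,fl,fm,fo,fx,jl,jm,jo,jv,jx,lm,lv,lx,mo,mv,mx,ov,ox,vx,vz,xz
∂2: piv[efm,ejm,ejx,elx,emx,fjl,fjm,fjo,fjv,fov,fvx,jlm,jlv,jmo,jmv,lmx,lvx,oxz] rk=18  ker:jmx,jov,lmv,mvx
b_1=(29−8)−18=3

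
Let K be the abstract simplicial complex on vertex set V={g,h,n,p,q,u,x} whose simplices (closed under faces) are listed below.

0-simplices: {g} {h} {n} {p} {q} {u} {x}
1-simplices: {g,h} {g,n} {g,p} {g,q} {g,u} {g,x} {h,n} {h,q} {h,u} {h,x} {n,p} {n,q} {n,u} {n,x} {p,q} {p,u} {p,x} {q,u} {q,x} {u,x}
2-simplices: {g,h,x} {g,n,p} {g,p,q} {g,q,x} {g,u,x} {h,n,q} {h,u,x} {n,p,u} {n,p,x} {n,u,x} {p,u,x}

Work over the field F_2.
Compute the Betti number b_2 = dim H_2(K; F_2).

b_2=1

n_0=7 n_1=20 n_2=11  [Z2]
∂1: piv[gh,gn,gp,gq,gu,gx] rk=6  ker:hn,hq,hu,hx,np,nq,nu,nx,pq,pu,px,qu,qx,ux
∂2: piv[ghx,gnp,gpq,gqx,gux,hnq,hux,npu,npx,nux] rk=10  ker:pux
b_2=(11−10)−0=1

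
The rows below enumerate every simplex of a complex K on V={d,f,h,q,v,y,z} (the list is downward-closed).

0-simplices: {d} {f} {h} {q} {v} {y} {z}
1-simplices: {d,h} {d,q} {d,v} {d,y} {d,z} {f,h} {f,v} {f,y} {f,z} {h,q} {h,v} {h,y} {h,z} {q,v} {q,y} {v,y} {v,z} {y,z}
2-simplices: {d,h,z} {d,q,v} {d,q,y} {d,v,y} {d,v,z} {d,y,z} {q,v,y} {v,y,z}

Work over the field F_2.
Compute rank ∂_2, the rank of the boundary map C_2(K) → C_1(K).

rank∂_2=6

n_0=7 n_1=18 n_2=8  [Z2]
∂1: piv[dh,dq,dv,dy,dz,fh] rk=6  ker:fv,fy,fz,hq,hv,hy,hz,qv,qy,vy,vz,yz
∂2: piv[dhz,dqv,dqy,dvy,dvz,dyz] rk=6  ker:qvy,vyz
rk∂_2=6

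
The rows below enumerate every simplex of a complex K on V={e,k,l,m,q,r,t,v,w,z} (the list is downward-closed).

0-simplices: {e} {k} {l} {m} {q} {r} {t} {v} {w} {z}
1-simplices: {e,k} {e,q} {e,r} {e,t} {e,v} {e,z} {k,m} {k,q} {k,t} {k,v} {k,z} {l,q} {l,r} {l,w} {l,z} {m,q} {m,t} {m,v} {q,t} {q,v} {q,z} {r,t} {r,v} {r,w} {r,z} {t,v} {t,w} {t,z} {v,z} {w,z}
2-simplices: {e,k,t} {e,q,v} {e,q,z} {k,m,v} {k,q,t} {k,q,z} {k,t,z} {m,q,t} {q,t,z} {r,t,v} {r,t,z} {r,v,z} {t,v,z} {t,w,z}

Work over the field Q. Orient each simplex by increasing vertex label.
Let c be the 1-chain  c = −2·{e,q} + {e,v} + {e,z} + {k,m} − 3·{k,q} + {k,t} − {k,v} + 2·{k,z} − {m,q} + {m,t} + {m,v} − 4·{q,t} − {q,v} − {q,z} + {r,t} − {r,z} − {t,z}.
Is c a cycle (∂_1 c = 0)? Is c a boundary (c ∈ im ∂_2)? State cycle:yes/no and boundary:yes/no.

cycle:yes boundary:yes

n_0=10 n_1=30 n_2=14  [Q]
∂1: piv[ek,eq,er,et,ev,ez,km,lq,lw] rk=9  ker:kq,kt,kv,kz,lr,lz,mq,mt,mv,qt,qv,qz,rt,rv,rw,rz,tv,tw,tz,vz,wz
∂2: piv[ekt,eqv,eqz,kmv,kqt,kqz,ktz,mqt,rtv,rtz,rvz,twz] rk=12  ker:qtz,tvz
∂1c = 0
c vs im∂2: reduces to 0 ⇒ boundary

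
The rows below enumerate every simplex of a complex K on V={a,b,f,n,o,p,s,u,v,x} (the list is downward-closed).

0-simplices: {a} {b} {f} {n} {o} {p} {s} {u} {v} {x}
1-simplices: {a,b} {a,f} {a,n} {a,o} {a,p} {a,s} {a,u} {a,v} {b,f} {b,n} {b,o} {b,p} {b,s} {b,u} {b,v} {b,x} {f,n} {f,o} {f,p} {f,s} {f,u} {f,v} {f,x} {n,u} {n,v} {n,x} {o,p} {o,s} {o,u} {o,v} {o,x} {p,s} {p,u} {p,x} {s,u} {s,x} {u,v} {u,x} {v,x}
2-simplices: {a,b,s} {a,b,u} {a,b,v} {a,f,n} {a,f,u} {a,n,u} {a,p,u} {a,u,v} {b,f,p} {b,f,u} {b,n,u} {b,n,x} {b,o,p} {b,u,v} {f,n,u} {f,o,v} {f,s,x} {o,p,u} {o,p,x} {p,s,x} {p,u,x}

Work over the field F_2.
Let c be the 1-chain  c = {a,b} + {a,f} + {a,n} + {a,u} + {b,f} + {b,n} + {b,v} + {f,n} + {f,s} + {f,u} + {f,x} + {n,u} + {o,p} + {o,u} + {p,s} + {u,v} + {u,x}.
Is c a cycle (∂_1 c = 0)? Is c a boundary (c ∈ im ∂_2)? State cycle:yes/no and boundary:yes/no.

cycle:yes boundary:yes

n_0=10 n_1=39 n_2=21  [Z2]
∂1: piv[ab,af,an,ao,ap,as,au,av,bx] rk=9  ker:bf,bn,bo,bp,bs,bu,bv,fn,fo,fp,fs,fu,fv,fx,nu,nv,nx,op,os,ou,ov,ox,ps,pu,px,su,sx,uv,ux,vx
∂2: piv[abs,abu,abv,afn,afu,anu,apu,auv,bfp,bfu,bnu,bnx,bop,fov,fsx,opu,opx,psx,pux] rk=19  ker:buv,fnu
∂1c = 0
c vs im∂2: reduces to 0 ⇒ boundary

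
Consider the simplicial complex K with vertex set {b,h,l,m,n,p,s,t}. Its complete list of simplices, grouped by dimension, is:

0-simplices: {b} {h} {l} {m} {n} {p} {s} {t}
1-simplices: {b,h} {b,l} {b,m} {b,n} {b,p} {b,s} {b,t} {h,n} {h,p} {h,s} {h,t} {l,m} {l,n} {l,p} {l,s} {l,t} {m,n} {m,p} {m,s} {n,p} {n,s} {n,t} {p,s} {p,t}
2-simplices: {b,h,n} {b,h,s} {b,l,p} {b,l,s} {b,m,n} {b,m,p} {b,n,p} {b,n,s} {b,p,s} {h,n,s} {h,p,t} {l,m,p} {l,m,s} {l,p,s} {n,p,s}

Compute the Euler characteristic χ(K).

n_0=8 n_1=24 n_2=15
χ=+8−24+15=-1

χ(K)=-1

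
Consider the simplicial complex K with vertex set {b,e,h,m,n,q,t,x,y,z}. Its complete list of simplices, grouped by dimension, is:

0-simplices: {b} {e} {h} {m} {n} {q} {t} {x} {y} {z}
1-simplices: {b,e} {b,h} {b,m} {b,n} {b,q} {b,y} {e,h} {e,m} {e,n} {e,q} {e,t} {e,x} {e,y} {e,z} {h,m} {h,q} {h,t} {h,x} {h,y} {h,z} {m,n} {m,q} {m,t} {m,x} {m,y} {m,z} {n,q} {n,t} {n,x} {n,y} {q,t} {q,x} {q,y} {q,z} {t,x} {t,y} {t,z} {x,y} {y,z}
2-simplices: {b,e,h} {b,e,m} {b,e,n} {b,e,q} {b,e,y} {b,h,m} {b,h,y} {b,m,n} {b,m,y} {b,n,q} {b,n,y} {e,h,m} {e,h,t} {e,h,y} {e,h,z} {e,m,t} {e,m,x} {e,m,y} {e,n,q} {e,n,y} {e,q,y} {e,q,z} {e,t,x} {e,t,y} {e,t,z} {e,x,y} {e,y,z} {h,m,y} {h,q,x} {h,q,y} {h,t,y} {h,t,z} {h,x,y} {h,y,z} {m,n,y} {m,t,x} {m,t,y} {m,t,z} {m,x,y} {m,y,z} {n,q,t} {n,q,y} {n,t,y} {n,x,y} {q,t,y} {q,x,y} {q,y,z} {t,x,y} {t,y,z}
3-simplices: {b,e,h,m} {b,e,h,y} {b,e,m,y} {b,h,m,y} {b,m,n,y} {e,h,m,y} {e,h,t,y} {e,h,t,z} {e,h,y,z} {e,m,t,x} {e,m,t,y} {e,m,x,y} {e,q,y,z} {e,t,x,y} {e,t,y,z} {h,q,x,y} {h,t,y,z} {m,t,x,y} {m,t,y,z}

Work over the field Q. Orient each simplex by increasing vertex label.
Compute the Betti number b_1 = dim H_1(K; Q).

b_1=1

n_0=10 n_1=39 n_2=49 n_3=19  [Q]
∂1: piv[be,bh,bm,bn,bq,by,et,ex,ez] rk=9  ker:eh,em,en,eq,ey,hm,hq,ht,hx,hy,hz,mn,mq,mt,mx,my,mz,nq,nt,nx,ny,qt,qx,qy,qz,tx,ty,tz,xy,yz
∂2: piv[beh,bem,ben,beq,bey,bhm,bhy,bmn,bmy,bnq,bny,eht,ehz,emt,emx,eqy,eqz,etx,ety,etz,exy,eyz,hqx,hqy,hxy,mtz,nqt,nty,nxy] rk=29  ker:ehm,ehy,emy,enq,eny,hmy,hty,htz,hyz,mny,mtx,mty,mxy,myz,nqy,qty,qxy,qyz,txy,tyz
∂3: piv[behm,behy,bemy,bhmy,bmny,ehty,ehtz,ehyz,emtx,emty,emxy,eqyz,etxy,etyz,hqxy,mtyz] rk=16  ker:ehmy,htyz,mtxy
b_1=(39−9)−29=1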